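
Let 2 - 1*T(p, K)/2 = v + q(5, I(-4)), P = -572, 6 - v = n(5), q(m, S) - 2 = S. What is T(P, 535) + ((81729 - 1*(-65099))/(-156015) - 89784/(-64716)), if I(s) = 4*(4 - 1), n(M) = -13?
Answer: -51790650664/841388895 ≈ -61.554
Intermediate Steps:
I(s) = 12 (I(s) = 4*3 = 12)
q(m, S) = 2 + S
v = 19 (v = 6 - 1*(-13) = 6 + 13 = 19)
T(p, K) = -62 (T(p, K) = 4 - 2*(19 + (2 + 12)) = 4 - 2*(19 + 14) = 4 - 2*33 = 4 - 66 = -62)
T(P, 535) + ((81729 - 1*(-65099))/(-156015) - 89784/(-64716)) = -62 + ((81729 - 1*(-65099))/(-156015) - 89784/(-64716)) = -62 + ((81729 + 65099)*(-1/156015) - 89784*(-1/64716)) = -62 + (146828*(-1/156015) + 7482/5393) = -62 + (-146828/156015 + 7482/5393) = -62 + 375460826/841388895 = -51790650664/841388895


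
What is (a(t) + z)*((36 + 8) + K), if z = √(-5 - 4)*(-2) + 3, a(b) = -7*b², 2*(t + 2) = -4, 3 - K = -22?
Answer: -7521 - 414*I ≈ -7521.0 - 414.0*I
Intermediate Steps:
K = 25 (K = 3 - 1*(-22) = 3 + 22 = 25)
t = -4 (t = -2 + (½)*(-4) = -2 - 2 = -4)
z = 3 - 6*I (z = √(-9)*(-2) + 3 = (3*I)*(-2) + 3 = -6*I + 3 = 3 - 6*I ≈ 3.0 - 6.0*I)
(a(t) + z)*((36 + 8) + K) = (-7*(-4)² + (3 - 6*I))*((36 + 8) + 25) = (-7*16 + (3 - 6*I))*(44 + 25) = (-112 + (3 - 6*I))*69 = (-109 - 6*I)*69 = -7521 - 414*I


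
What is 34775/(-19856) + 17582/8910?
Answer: 19631471/88458480 ≈ 0.22193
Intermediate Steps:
34775/(-19856) + 17582/8910 = 34775*(-1/19856) + 17582*(1/8910) = -34775/19856 + 8791/4455 = 19631471/88458480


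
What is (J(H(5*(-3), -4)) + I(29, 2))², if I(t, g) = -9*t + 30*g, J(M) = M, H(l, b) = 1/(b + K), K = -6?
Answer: 4044121/100 ≈ 40441.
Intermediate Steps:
H(l, b) = 1/(-6 + b) (H(l, b) = 1/(b - 6) = 1/(-6 + b))
(J(H(5*(-3), -4)) + I(29, 2))² = (1/(-6 - 4) + (-9*29 + 30*2))² = (1/(-10) + (-261 + 60))² = (-⅒ - 201)² = (-2011/10)² = 4044121/100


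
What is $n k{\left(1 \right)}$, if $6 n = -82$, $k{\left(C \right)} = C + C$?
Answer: $- \frac{82}{3} \approx -27.333$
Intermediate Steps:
$k{\left(C \right)} = 2 C$
$n = - \frac{41}{3}$ ($n = \frac{1}{6} \left(-82\right) = - \frac{41}{3} \approx -13.667$)
$n k{\left(1 \right)} = - \frac{41 \cdot 2 \cdot 1}{3} = \left(- \frac{41}{3}\right) 2 = - \frac{82}{3}$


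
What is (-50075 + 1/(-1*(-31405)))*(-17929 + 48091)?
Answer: -4312083935508/2855 ≈ -1.5104e+9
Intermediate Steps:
(-50075 + 1/(-1*(-31405)))*(-17929 + 48091) = (-50075 + 1/31405)*30162 = -1572605374/31405*30162 = -4312083935508/2855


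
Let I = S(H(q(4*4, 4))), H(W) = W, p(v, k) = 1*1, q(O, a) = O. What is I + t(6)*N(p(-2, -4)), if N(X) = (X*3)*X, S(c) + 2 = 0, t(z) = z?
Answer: 16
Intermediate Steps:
p(v, k) = 1
S(c) = -2 (S(c) = -2 + 0 = -2)
I = -2
N(X) = 3*X**2 (N(X) = (3*X)*X = 3*X**2)
I + t(6)*N(p(-2, -4)) = -2 + 6*(3*1**2) = -2 + 6*(3*1) = -2 + 6*3 = -2 + 18 = 16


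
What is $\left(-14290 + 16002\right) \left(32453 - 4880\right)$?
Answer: $47204976$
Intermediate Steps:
$\left(-14290 + 16002\right) \left(32453 - 4880\right) = 1712 \cdot 27573 = 47204976$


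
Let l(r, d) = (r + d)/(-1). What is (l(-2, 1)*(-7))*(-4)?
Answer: 28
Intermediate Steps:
l(r, d) = -d - r (l(r, d) = (d + r)*(-1) = -d - r)
(l(-2, 1)*(-7))*(-4) = ((-1*1 - 1*(-2))*(-7))*(-4) = ((-1 + 2)*(-7))*(-4) = (1*(-7))*(-4) = -7*(-4) = 28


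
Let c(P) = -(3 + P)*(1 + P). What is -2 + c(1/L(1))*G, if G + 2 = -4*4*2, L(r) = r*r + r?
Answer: 353/2 ≈ 176.50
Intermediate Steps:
L(r) = r + r**2 (L(r) = r**2 + r = r + r**2)
G = -34 (G = -2 - 4*4*2 = -2 - 16*2 = -2 - 32 = -34)
c(P) = -(1 + P)*(3 + P)
-2 + c(1/L(1))*G = -2 + (-3 - (1/(1*(1 + 1)))**2 - 4/(1*(1 + 1)))*(-34) = -2 + (-3 - (1/(1*2))**2 - 4/(1*2))*(-34) = -2 + (-3 - (1/2)**2 - 4/2)*(-34) = -2 + (-3 - (1*(1/2))**2 - 4/2)*(-34) = -2 + (-3 - (1/2)**2 - 4*1/2)*(-34) = -2 + (-3 - 1*1/4 - 2)*(-34) = -2 + (-3 - 1/4 - 2)*(-34) = -2 - 21/4*(-34) = -2 + 357/2 = 353/2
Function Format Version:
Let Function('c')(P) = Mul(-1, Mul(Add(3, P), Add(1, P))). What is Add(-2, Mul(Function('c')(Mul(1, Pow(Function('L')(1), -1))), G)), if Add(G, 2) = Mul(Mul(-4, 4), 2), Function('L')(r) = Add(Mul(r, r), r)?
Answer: Rational(353, 2) ≈ 176.50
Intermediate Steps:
Function('L')(r) = Add(r, Pow(r, 2)) (Function('L')(r) = Add(Pow(r, 2), r) = Add(r, Pow(r, 2)))
G = -34 (G = Add(-2, Mul(Mul(-4, 4), 2)) = Add(-2, Mul(-16, 2)) = Add(-2, -32) = -34)
Function('c')(P) = Mul(-1, Add(1, P), Add(3, P)) (Function('c')(P) = Mul(-1, Mul(Add(1, P), Add(3, P))) = Mul(-1, Add(1, P), Add(3, P)))
Add(-2, Mul(Function('c')(Mul(1, Pow(Function('L')(1), -1))), G)) = Add(-2, Mul(Add(-3, Mul(-1, Pow(Mul(1, Pow(Mul(1, Add(1, 1)), -1)), 2)), Mul(-4, Mul(1, Pow(Mul(1, Add(1, 1)), -1)))), -34)) = Add(-2, Mul(Add(-3, Mul(-1, Pow(Mul(1, Pow(Mul(1, 2), -1)), 2)), Mul(-4, Mul(1, Pow(Mul(1, 2), -1)))), -34)) = Add(-2, Mul(Add(-3, Mul(-1, Pow(Mul(1, Pow(2, -1)), 2)), Mul(-4, Mul(1, Pow(2, -1)))), -34)) = Add(-2, Mul(Add(-3, Mul(-1, Pow(Mul(1, Rational(1, 2)), 2)), Mul(-4, Mul(1, Rational(1, 2)))), -34)) = Add(-2, Mul(Add(-3, Mul(-1, Pow(Rational(1, 2), 2)), Mul(-4, Rational(1, 2))), -34)) = Add(-2, Mul(Add(-3, Mul(-1, Rational(1, 4)), -2), -34)) = Add(-2, Mul(Add(-3, Rational(-1, 4), -2), -34)) = Add(-2, Mul(Rational(-21, 4), -34)) = Add(-2, Rational(357, 2)) = Rational(353, 2)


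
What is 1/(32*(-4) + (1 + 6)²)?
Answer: -1/79 ≈ -0.012658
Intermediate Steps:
1/(32*(-4) + (1 + 6)²) = 1/(-128 + 7²) = 1/(-128 + 49) = 1/(-79) = -1/79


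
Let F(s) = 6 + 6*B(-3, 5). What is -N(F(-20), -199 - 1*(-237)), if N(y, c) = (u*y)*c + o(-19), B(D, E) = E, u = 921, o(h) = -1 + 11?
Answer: -1259938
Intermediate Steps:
o(h) = 10
F(s) = 36 (F(s) = 6 + 6*5 = 6 + 30 = 36)
N(y, c) = 10 + 921*c*y (N(y, c) = (921*y)*c + 10 = 921*c*y + 10 = 10 + 921*c*y)
-N(F(-20), -199 - 1*(-237)) = -(10 + 921*(-199 - 1*(-237))*36) = -(10 + 921*(-199 + 237)*36) = -(10 + 921*38*36) = -(10 + 1259928) = -1*1259938 = -1259938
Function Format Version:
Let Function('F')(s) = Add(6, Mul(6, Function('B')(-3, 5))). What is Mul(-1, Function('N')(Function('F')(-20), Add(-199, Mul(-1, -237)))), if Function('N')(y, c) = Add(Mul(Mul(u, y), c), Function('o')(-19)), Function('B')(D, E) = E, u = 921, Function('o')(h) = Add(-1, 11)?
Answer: -1259938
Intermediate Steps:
Function('o')(h) = 10
Function('F')(s) = 36 (Function('F')(s) = Add(6, Mul(6, 5)) = Add(6, 30) = 36)
Function('N')(y, c) = Add(10, Mul(921, c, y)) (Function('N')(y, c) = Add(Mul(Mul(921, y), c), 10) = Add(Mul(921, c, y), 10) = Add(10, Mul(921, c, y)))
Mul(-1, Function('N')(Function('F')(-20), Add(-199, Mul(-1, -237)))) = Mul(-1, Add(10, Mul(921, Add(-199, Mul(-1, -237)), 36))) = Mul(-1, Add(10, Mul(921, Add(-199, 237), 36))) = Mul(-1, Add(10, Mul(921, 38, 36))) = Mul(-1, Add(10, 1259928)) = Mul(-1, 1259938) = -1259938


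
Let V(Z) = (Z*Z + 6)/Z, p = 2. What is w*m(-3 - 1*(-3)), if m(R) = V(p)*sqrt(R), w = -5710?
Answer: 0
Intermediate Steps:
V(Z) = (6 + Z**2)/Z (V(Z) = (Z**2 + 6)/Z = (6 + Z**2)/Z)
m(R) = 5*sqrt(R) (m(R) = (2 + 6/2)*sqrt(R) = (2 + 6*(1/2))*sqrt(R) = (2 + 3)*sqrt(R) = 5*sqrt(R))
w*m(-3 - 1*(-3)) = -28550*sqrt(-3 - 1*(-3)) = -28550*sqrt(-3 + 3) = -28550*sqrt(0) = -28550*0 = -5710*0 = 0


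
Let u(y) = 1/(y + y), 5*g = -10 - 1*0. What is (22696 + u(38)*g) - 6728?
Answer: 606783/38 ≈ 15968.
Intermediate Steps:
g = -2 (g = (-10 - 1*0)/5 = (-10 + 0)/5 = (⅕)*(-10) = -2)
u(y) = 1/(2*y)
(22696 + u(38)*g) - 6728 = (22696 + ((½)/38)*(-2)) - 6728 = (22696 + ((½)*(1/38))*(-2)) - 6728 = (22696 + (1/76)*(-2)) - 6728 = (22696 - 1/38) - 6728 = 862447/38 - 6728 = 606783/38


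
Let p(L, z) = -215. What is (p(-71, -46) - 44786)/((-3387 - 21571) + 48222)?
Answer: -45001/23264 ≈ -1.9344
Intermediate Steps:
(p(-71, -46) - 44786)/((-3387 - 21571) + 48222) = (-215 - 44786)/((-3387 - 21571) + 48222) = -45001/(-24958 + 48222) = -45001/23264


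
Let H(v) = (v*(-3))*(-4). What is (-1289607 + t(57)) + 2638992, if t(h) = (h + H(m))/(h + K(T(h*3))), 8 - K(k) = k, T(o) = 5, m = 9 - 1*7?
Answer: 26987727/20 ≈ 1.3494e+6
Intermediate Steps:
m = 2 (m = 9 - 7 = 2)
K(k) = 8 - k
H(v) = 12*v (H(v) = -3*v*(-4) = 12*v)
t(h) = (24 + h)/(3 + h) (t(h) = (h + 12*2)/(h + (8 - 1*5)) = (h + 24)/(h + (8 - 5)) = (24 + h)/(h + 3) = (24 + h)/(3 + h))
(-1289607 + t(57)) + 2638992 = (-1289607 + (24 + 57)/(3 + 57)) + 2638992 = (-1289607 + 81/60) + 2638992 = (-1289607 + (1/60)*81) + 2638992 = (-1289607 + 27/20) + 2638992 = -25792113/20 + 2638992 = 26987727/20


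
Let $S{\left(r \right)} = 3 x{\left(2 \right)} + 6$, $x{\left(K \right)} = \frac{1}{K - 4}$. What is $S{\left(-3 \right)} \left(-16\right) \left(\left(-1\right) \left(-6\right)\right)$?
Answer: $-432$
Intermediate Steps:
$x{\left(K \right)} = \frac{1}{-4 + K}$
$S{\left(r \right)} = \frac{9}{2}$ ($S{\left(r \right)} = \frac{3}{-4 + 2} + 6 = \frac{3}{-2} + 6 = 3 \left(- \frac{1}{2}\right) + 6 = - \frac{3}{2} + 6 = \frac{9}{2}$)
$S{\left(-3 \right)} \left(-16\right) \left(\left(-1\right) \left(-6\right)\right) = \frac{9}{2} \left(-16\right) \left(\left(-1\right) \left(-6\right)\right) = \left(-72\right) 6 = -432$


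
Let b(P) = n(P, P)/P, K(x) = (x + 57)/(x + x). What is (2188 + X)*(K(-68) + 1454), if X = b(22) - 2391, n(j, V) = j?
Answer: -19973255/68 ≈ -2.9372e+5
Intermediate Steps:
K(x) = (57 + x)/(2*x) (K(x) = (57 + x)/((2*x)) = (57 + x)*(1/(2*x)) = (57 + x)/(2*x))
b(P) = 1 (b(P) = P/P = 1)
X = -2390 (X = 1 - 2391 = -2390)
(2188 + X)*(K(-68) + 1454) = (2188 - 2390)*((1/2)*(57 - 68)/(-68) + 1454) = -202*((1/2)*(-1/68)*(-11) + 1454) = -202*(11/136 + 1454) = -202*197755/136 = -19973255/68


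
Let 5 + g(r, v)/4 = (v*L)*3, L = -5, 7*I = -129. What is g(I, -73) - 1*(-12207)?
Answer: 16567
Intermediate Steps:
I = -129/7 (I = (⅐)*(-129) = -129/7 ≈ -18.429)
g(r, v) = -20 - 60*v (g(r, v) = -20 + 4*((v*(-5))*3) = -20 + 4*(-5*v*3) = -20 + 4*(-15*v) = -20 - 60*v)
g(I, -73) - 1*(-12207) = (-20 - 60*(-73)) - 1*(-12207) = (-20 + 4380) + 12207 = 4360 + 12207 = 16567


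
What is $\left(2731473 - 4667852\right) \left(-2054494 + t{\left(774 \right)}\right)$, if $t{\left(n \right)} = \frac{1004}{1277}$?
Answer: $\frac{5080260386413086}{1277} \approx 3.9783 \cdot 10^{12}$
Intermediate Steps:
$t{\left(n \right)} = \frac{1004}{1277}$ ($t{\left(n \right)} = 1004 \cdot \frac{1}{1277} = \frac{1004}{1277}$)
$\left(2731473 - 4667852\right) \left(-2054494 + t{\left(774 \right)}\right) = \left(2731473 - 4667852\right) \left(-2054494 + \frac{1004}{1277}\right) = \left(-1936379\right) \left(- \frac{2623587834}{1277}\right) = \frac{5080260386413086}{1277}$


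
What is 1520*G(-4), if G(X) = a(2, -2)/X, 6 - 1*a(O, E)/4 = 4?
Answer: -3040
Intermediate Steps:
a(O, E) = 8 (a(O, E) = 24 - 4*4 = 24 - 16 = 8)
G(X) = 8/X
1520*G(-4) = 1520*(8/(-4)) = 1520*(8*(-¼)) = 1520*(-2) = -3040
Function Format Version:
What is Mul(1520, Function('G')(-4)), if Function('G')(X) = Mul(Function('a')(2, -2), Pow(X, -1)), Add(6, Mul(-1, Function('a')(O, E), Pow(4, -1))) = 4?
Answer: -3040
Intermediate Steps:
Function('a')(O, E) = 8 (Function('a')(O, E) = Add(24, Mul(-4, 4)) = Add(24, -16) = 8)
Function('G')(X) = Mul(8, Pow(X, -1))
Mul(1520, Function('G')(-4)) = Mul(1520, Mul(8, Pow(-4, -1))) = Mul(1520, Mul(8, Rational(-1, 4))) = Mul(1520, -2) = -3040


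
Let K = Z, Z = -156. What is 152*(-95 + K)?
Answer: -38152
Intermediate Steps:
K = -156
152*(-95 + K) = 152*(-95 - 156) = 152*(-251) = -38152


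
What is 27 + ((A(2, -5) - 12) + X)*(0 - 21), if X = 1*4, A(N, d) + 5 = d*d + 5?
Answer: -330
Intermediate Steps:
A(N, d) = d**2 (A(N, d) = -5 + (d*d + 5) = -5 + (d**2 + 5) = -5 + (5 + d**2) = d**2)
X = 4
27 + ((A(2, -5) - 12) + X)*(0 - 21) = 27 + (((-5)**2 - 12) + 4)*(0 - 21) = 27 + ((25 - 12) + 4)*(-21) = 27 + (13 + 4)*(-21) = 27 + 17*(-21) = 27 - 357 = -330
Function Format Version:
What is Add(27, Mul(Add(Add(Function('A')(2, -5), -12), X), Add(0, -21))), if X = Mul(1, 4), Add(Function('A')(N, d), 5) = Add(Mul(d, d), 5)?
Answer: -330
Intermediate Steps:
Function('A')(N, d) = Pow(d, 2) (Function('A')(N, d) = Add(-5, Add(Mul(d, d), 5)) = Add(-5, Add(Pow(d, 2), 5)) = Add(-5, Add(5, Pow(d, 2))) = Pow(d, 2))
X = 4
Add(27, Mul(Add(Add(Function('A')(2, -5), -12), X), Add(0, -21))) = Add(27, Mul(Add(Add(Pow(-5, 2), -12), 4), Add(0, -21))) = Add(27, Mul(Add(Add(25, -12), 4), -21)) = Add(27, Mul(Add(13, 4), -21)) = Add(27, Mul(17, -21)) = Add(27, -357) = -330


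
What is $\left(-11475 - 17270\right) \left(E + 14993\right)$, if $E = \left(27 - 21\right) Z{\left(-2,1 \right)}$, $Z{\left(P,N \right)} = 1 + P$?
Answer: $-430801315$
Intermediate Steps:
$E = -6$ ($E = \left(27 - 21\right) \left(1 - 2\right) = 6 \left(-1\right) = -6$)
$\left(-11475 - 17270\right) \left(E + 14993\right) = \left(-11475 - 17270\right) \left(-6 + 14993\right) = \left(-28745\right) 14987 = -430801315$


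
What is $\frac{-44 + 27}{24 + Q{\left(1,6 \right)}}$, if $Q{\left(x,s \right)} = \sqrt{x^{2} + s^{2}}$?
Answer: $- \frac{408}{539} + \frac{17 \sqrt{37}}{539} \approx -0.56511$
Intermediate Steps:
$Q{\left(x,s \right)} = \sqrt{s^{2} + x^{2}}$
$\frac{-44 + 27}{24 + Q{\left(1,6 \right)}} = \frac{-44 + 27}{24 + \sqrt{6^{2} + 1^{2}}} = \frac{1}{24 + \sqrt{36 + 1}} \left(-17\right) = \frac{1}{24 + \sqrt{37}} \left(-17\right) = - \frac{17}{24 + \sqrt{37}}$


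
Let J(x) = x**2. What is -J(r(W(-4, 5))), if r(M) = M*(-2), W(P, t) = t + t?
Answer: -400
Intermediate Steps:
W(P, t) = 2*t
r(M) = -2*M
-J(r(W(-4, 5))) = -(-4*5)**2 = -(-2*10)**2 = -1*(-20)**2 = -1*400 = -400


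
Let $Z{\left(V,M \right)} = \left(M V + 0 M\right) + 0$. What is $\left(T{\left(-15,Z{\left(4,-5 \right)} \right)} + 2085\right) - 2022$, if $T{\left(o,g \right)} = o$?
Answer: $48$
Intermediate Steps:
$Z{\left(V,M \right)} = M V$ ($Z{\left(V,M \right)} = \left(M V + 0\right) + 0 = M V + 0 = M V$)
$\left(T{\left(-15,Z{\left(4,-5 \right)} \right)} + 2085\right) - 2022 = \left(-15 + 2085\right) - 2022 = 2070 - 2022 = 48$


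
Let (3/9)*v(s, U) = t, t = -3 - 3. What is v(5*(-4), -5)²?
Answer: 324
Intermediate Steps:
t = -6
v(s, U) = -18 (v(s, U) = 3*(-6) = -18)
v(5*(-4), -5)² = (-18)² = 324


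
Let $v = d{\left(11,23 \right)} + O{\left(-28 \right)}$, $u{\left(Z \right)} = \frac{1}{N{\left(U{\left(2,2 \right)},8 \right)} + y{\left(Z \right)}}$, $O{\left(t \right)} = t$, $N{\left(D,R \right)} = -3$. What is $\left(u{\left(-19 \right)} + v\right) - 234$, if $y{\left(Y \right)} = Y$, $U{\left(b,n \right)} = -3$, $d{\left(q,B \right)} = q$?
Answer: $- \frac{5523}{22} \approx -251.05$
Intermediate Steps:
$u{\left(Z \right)} = \frac{1}{-3 + Z}$
$v = -17$ ($v = 11 - 28 = -17$)
$\left(u{\left(-19 \right)} + v\right) - 234 = \left(\frac{1}{-3 - 19} - 17\right) - 234 = \left(\frac{1}{-22} - 17\right) - 234 = \left(- \frac{1}{22} - 17\right) - 234 = - \frac{375}{22} - 234 = - \frac{5523}{22}$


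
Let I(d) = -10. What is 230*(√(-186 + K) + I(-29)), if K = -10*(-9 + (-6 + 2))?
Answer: -2300 + 460*I*√14 ≈ -2300.0 + 1721.2*I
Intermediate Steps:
K = 130 (K = -10*(-9 - 4) = -10*(-13) = 130)
230*(√(-186 + K) + I(-29)) = 230*(√(-186 + 130) - 10) = 230*(√(-56) - 10) = 230*(2*I*√14 - 10) = 230*(-10 + 2*I*√14) = -2300 + 460*I*√14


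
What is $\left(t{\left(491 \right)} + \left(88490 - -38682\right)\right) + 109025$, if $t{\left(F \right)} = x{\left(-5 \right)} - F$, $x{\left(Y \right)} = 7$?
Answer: $235713$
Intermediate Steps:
$t{\left(F \right)} = 7 - F$
$\left(t{\left(491 \right)} + \left(88490 - -38682\right)\right) + 109025 = \left(\left(7 - 491\right) + \left(88490 - -38682\right)\right) + 109025 = \left(\left(7 - 491\right) + \left(88490 + 38682\right)\right) + 109025 = \left(-484 + 127172\right) + 109025 = 126688 + 109025 = 235713$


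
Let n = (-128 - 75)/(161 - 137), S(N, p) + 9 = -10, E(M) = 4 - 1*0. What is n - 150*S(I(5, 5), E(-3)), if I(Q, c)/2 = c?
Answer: 68197/24 ≈ 2841.5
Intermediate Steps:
I(Q, c) = 2*c
E(M) = 4 (E(M) = 4 + 0 = 4)
S(N, p) = -19 (S(N, p) = -9 - 10 = -19)
n = -203/24 ≈ -8.4583
n - 150*S(I(5, 5), E(-3)) = -203/24 - 150*(-19) = -203/24 + 2850 = 68197/24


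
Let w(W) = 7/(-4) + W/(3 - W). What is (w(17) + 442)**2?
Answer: 151117849/784 ≈ 1.9275e+5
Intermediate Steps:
w(W) = -7/4 + W/(3 - W) (w(W) = 7*(-1/4) + W/(3 - W) = -7/4 + W/(3 - W))
(w(17) + 442)**2 = ((21 - 11*17)/(4*(-3 + 17)) + 442)**2 = ((1/4)*(21 - 187)/14 + 442)**2 = ((1/4)*(1/14)*(-166) + 442)**2 = (-83/28 + 442)**2 = (12293/28)**2 = 151117849/784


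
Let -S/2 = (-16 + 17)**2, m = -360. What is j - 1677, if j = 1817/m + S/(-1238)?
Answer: -374827043/222840 ≈ -1682.0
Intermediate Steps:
S = -2 (S = -2*(-16 + 17)**2 = -2*1**2 = -2*1 = -2)
j = -1124363/222840 (j = 1817/(-360) - 2/(-1238) = 1817*(-1/360) - 2*(-1/1238) = -1817/360 + 1/619 = -1124363/222840 ≈ -5.0456)
j - 1677 = -1124363/222840 - 1677 = -374827043/222840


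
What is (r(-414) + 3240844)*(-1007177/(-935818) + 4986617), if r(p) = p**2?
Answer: 612440247158844920/35993 ≈ 1.7016e+13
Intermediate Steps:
(r(-414) + 3240844)*(-1007177/(-935818) + 4986617) = ((-414)**2 + 3240844)*(-1007177/(-935818) + 4986617) = (171396 + 3240844)*(-1007177*(-1/935818) + 4986617) = 3412240*(1007177/935818 + 4986617) = 3412240*(4666566954883/935818) = 612440247158844920/35993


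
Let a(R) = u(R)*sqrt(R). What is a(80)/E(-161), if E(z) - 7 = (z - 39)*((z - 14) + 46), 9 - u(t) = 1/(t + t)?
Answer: 1439*sqrt(5)/1032280 ≈ 0.0031171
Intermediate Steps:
u(t) = 9 - 1/(2*t) (u(t) = 9 - 1/(t + t) = 9 - 1/(2*t))
E(z) = 7 + (-39 + z)*(32 + z) (E(z) = 7 + (z - 39)*((z - 14) + 46) = 7 + (-39 + z)*((-14 + z) + 46) = 7 + (-39 + z)*(32 + z))
a(R) = sqrt(R)*(9 - 1/(2*R)) (a(R) = (9 - 1/(2*R))*sqrt(R) = sqrt(R)*(9 - 1/(2*R)))
a(80)/E(-161) = ((-1 + 18*80)/(2*sqrt(80)))/(-1241 + (-161)**2 - 7*(-161)) = ((sqrt(5)/20)*(-1 + 1440)/2)/(-1241 + 25921 + 1127) = ((1/2)*(sqrt(5)/20)*1439)/25807 = (1439*sqrt(5)/40)*(1/25807) = 1439*sqrt(5)/1032280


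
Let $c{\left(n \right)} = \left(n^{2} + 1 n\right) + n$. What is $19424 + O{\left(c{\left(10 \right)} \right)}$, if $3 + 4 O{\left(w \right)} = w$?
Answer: $\frac{77813}{4} \approx 19453.0$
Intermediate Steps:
$c{\left(n \right)} = n^{2} + 2 n$ ($c{\left(n \right)} = \left(n^{2} + n\right) + n = \left(n + n^{2}\right) + n = n^{2} + 2 n$)
$O{\left(w \right)} = - \frac{3}{4} + \frac{w}{4}$
$19424 + O{\left(c{\left(10 \right)} \right)} = 19424 - \left(\frac{3}{4} - \frac{10 \left(2 + 10\right)}{4}\right) = 19424 - \left(\frac{3}{4} - \frac{10 \cdot 12}{4}\right) = 19424 + \left(- \frac{3}{4} + \frac{1}{4} \cdot 120\right) = 19424 + \left(- \frac{3}{4} + 30\right) = 19424 + \frac{117}{4} = \frac{77813}{4}$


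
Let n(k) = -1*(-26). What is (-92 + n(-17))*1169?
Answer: -77154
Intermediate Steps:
n(k) = 26
(-92 + n(-17))*1169 = (-92 + 26)*1169 = -66*1169 = -77154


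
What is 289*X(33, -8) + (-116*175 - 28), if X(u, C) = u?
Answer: -10791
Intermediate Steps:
289*X(33, -8) + (-116*175 - 28) = 289*33 + (-116*175 - 28) = 9537 + (-20300 - 28) = 9537 - 20328 = -10791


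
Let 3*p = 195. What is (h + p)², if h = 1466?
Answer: 2343961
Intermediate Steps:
p = 65 (p = (⅓)*195 = 65)
(h + p)² = (1466 + 65)² = 1531² = 2343961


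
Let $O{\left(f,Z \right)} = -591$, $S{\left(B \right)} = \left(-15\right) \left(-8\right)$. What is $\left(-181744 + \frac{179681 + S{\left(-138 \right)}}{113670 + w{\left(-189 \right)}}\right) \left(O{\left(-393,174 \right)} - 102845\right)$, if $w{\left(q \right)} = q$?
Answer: $\frac{2133296239112468}{113481} \approx 1.8799 \cdot 10^{10}$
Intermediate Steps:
$S{\left(B \right)} = 120$
$\left(-181744 + \frac{179681 + S{\left(-138 \right)}}{113670 + w{\left(-189 \right)}}\right) \left(O{\left(-393,174 \right)} - 102845\right) = \left(-181744 + \frac{179681 + 120}{113670 - 189}\right) \left(-591 - 102845\right) = \left(-181744 + \frac{179801}{113481}\right) \left(-103436\right) = \left(- \frac{20624311063}{113481}\right) \left(-103436\right) = \frac{2133296239112468}{113481}$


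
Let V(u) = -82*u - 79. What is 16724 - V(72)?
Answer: 22707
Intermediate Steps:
V(u) = -79 - 82*u
16724 - V(72) = 16724 - (-79 - 82*72) = 16724 - (-79 - 5904) = 16724 - 1*(-5983) = 16724 + 5983 = 22707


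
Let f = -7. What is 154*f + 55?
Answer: -1023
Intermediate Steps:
154*f + 55 = 154*(-7) + 55 = -1078 + 55 = -1023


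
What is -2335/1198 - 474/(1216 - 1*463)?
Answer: -775369/300698 ≈ -2.5786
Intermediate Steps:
-2335/1198 - 474/(1216 - 1*463) = -2335*1/1198 - 474/(1216 - 463) = -2335/1198 - 474/753 = -2335/1198 - 474*1/753 = -2335/1198 - 158/251 = -775369/300698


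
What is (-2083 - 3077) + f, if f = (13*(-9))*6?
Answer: -5862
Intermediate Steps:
f = -702 (f = -117*6 = -702)
(-2083 - 3077) + f = (-2083 - 3077) - 702 = -5160 - 702 = -5862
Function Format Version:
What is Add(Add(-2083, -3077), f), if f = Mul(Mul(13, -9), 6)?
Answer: -5862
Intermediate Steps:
f = -702 (f = Mul(-117, 6) = -702)
Add(Add(-2083, -3077), f) = Add(Add(-2083, -3077), -702) = Add(-5160, -702) = -5862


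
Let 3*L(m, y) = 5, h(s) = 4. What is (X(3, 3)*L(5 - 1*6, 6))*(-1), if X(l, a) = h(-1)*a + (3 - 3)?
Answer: -20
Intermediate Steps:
L(m, y) = 5/3 (L(m, y) = (⅓)*5 = 5/3)
X(l, a) = 4*a (X(l, a) = 4*a + (3 - 3) = 4*a + 0 = 4*a)
(X(3, 3)*L(5 - 1*6, 6))*(-1) = ((4*3)*(5/3))*(-1) = (12*(5/3))*(-1) = 20*(-1) = -20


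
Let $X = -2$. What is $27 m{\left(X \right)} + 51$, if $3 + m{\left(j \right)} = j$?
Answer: $-84$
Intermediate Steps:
$m{\left(j \right)} = -3 + j$
$27 m{\left(X \right)} + 51 = 27 \left(-3 - 2\right) + 51 = 27 \left(-5\right) + 51 = -135 + 51 = -84$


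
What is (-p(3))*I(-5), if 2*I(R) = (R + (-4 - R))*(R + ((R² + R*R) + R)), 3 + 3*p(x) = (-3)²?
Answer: 160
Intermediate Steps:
p(x) = 2 (p(x) = -1 + (⅓)*(-3)² = -1 + (⅓)*9 = -1 + 3 = 2)
I(R) = -4*R - 4*R² (I(R) = ((R + (-4 - R))*(R + ((R² + R*R) + R)))/2 = (-4*(R + ((R² + R²) + R)))/2 = (-4*(R + (2*R² + R)))/2 = (-4*(R + (R + 2*R²)))/2 = (-4*(2*R + 2*R²))/2 = (-8*R - 8*R²)/2 = -4*R - 4*R²)
(-p(3))*I(-5) = (-1*2)*(-4*(-5)*(1 - 5)) = -(-8)*(-5)*(-4) = -2*(-80) = 160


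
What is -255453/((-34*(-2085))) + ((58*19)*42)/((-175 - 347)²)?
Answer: -63530443/18502290 ≈ -3.4337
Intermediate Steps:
-255453/((-34*(-2085))) + ((58*19)*42)/((-175 - 347)²) = -255453/70890 + (1102*42)/((-522)²) = -255453*1/70890 + 46284/272484 = -85151/23630 + 46284*(1/272484) = -85151/23630 + 133/783 = -63530443/18502290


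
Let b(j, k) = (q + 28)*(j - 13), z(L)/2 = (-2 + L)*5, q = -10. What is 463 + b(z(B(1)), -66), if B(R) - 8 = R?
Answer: 1489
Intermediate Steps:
B(R) = 8 + R
z(L) = -20 + 10*L (z(L) = 2*((-2 + L)*5) = 2*(-10 + 5*L) = -20 + 10*L)
b(j, k) = -234 + 18*j (b(j, k) = (-10 + 28)*(j - 13) = 18*(-13 + j) = -234 + 18*j)
463 + b(z(B(1)), -66) = 463 + (-234 + 18*(-20 + 10*(8 + 1))) = 463 + (-234 + 18*(-20 + 10*9)) = 463 + (-234 + 18*(-20 + 90)) = 463 + (-234 + 18*70) = 463 + (-234 + 1260) = 463 + 1026 = 1489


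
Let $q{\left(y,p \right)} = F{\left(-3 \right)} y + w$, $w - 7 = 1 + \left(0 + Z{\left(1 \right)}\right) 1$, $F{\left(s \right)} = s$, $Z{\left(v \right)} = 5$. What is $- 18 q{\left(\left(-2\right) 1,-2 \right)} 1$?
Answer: $-342$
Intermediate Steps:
$w = 13$ ($w = 7 + \left(1 + \left(0 + 5\right) 1\right) = 7 + \left(1 + 5 \cdot 1\right) = 7 + \left(1 + 5\right) = 7 + 6 = 13$)
$q{\left(y,p \right)} = 13 - 3 y$ ($q{\left(y,p \right)} = - 3 y + 13 = 13 - 3 y$)
$- 18 q{\left(\left(-2\right) 1,-2 \right)} 1 = - 18 \left(13 - 3 \left(\left(-2\right) 1\right)\right) 1 = - 18 \left(13 - -6\right) 1 = - 18 \left(13 + 6\right) 1 = \left(-18\right) 19 \cdot 1 = \left(-342\right) 1 = -342$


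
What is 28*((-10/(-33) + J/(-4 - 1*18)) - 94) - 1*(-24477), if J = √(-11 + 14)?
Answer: 721165/33 - 14*√3/11 ≈ 21851.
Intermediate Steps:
J = √3 ≈ 1.7320
28*((-10/(-33) + J/(-4 - 1*18)) - 94) - 1*(-24477) = 28*((-10/(-33) + √3/(-4 - 1*18)) - 94) - 1*(-24477) = 28*((-10*(-1/33) + √3/(-4 - 18)) - 94) + 24477 = 28*((10/33 + √3/(-22)) - 94) + 24477 = 28*((10/33 + √3*(-1/22)) - 94) + 24477 = 28*((10/33 - √3/22) - 94) + 24477 = 28*(-3092/33 - √3/22) + 24477 = (-86576/33 - 14*√3/11) + 24477 = 721165/33 - 14*√3/11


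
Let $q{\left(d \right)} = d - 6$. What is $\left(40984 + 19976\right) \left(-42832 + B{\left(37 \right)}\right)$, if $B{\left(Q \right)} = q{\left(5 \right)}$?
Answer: $-2611099680$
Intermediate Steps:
$q{\left(d \right)} = -6 + d$
$B{\left(Q \right)} = -1$ ($B{\left(Q \right)} = -6 + 5 = -1$)
$\left(40984 + 19976\right) \left(-42832 + B{\left(37 \right)}\right) = \left(40984 + 19976\right) \left(-42832 - 1\right) = 60960 \left(-42833\right) = -2611099680$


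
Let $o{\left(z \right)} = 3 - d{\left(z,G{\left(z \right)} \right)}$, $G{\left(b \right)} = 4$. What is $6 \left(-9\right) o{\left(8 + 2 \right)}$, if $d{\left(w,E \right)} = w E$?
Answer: $1998$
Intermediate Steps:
$d{\left(w,E \right)} = E w$
$o{\left(z \right)} = 3 - 4 z$
$6 \left(-9\right) o{\left(8 + 2 \right)} = 6 \left(-9\right) \left(3 - 4 \left(8 + 2\right)\right) = - 54 \left(3 - 40\right) = \left(-54\right) \left(-37\right) = 1998$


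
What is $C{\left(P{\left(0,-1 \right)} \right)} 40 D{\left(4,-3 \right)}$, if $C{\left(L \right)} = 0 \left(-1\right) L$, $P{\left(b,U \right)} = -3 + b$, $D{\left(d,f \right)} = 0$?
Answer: $0$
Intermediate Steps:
$C{\left(L \right)} = 0$ ($C{\left(L \right)} = 0 L = 0$)
$C{\left(P{\left(0,-1 \right)} \right)} 40 D{\left(4,-3 \right)} = 0 \cdot 40 \cdot 0 = 0 \cdot 0 = 0$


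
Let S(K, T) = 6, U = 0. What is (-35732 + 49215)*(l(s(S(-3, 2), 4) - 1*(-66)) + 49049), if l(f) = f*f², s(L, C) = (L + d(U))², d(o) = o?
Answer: 14969595131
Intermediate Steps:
s(L, C) = L² (s(L, C) = (L + 0)² = L²)
l(f) = f³
(-35732 + 49215)*(l(s(S(-3, 2), 4) - 1*(-66)) + 49049) = (-35732 + 49215)*((6² - 1*(-66))³ + 49049) = 13483*((36 + 66)³ + 49049) = 13483*(102³ + 49049) = 13483*(1061208 + 49049) = 13483*1110257 = 14969595131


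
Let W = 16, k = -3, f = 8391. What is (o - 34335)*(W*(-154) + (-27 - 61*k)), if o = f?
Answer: 59878752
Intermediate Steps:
o = 8391
(o - 34335)*(W*(-154) + (-27 - 61*k)) = (8391 - 34335)*(16*(-154) + (-27 - 61*(-3))) = -25944*(-2464 + (-27 + 183)) = -25944*(-2464 + 156) = -25944*(-2308) = 59878752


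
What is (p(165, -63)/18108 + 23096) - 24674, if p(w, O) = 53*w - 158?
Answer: -28565837/18108 ≈ -1577.5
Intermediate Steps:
p(w, O) = -158 + 53*w
(p(165, -63)/18108 + 23096) - 24674 = ((-158 + 53*165)/18108 + 23096) - 24674 = ((-158 + 8745)*(1/18108) + 23096) - 24674 = (8587*(1/18108) + 23096) - 24674 = (8587/18108 + 23096) - 24674 = 418230955/18108 - 24674 = -28565837/18108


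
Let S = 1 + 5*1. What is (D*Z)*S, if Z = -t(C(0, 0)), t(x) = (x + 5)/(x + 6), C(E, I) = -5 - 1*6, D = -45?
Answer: 324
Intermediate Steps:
C(E, I) = -11 (C(E, I) = -5 - 6 = -11)
t(x) = (5 + x)/(6 + x)
S = 6 (S = 1 + 5 = 6)
Z = -6/5 (Z = -(5 - 11)/(6 - 11) = -(-6)/(-5) = -(-1)*(-6)/5 = -1*6/5 = -6/5 ≈ -1.2000)
(D*Z)*S = -45*(-6/5)*6 = 54*6 = 324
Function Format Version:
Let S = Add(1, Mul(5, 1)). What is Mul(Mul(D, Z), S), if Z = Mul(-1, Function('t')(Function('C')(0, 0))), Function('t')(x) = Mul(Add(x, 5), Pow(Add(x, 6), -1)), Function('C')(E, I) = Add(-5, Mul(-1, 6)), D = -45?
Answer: 324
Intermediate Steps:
Function('C')(E, I) = -11 (Function('C')(E, I) = Add(-5, -6) = -11)
Function('t')(x) = Mul(Pow(Add(6, x), -1), Add(5, x)) (Function('t')(x) = Mul(Add(5, x), Pow(Add(6, x), -1)) = Mul(Pow(Add(6, x), -1), Add(5, x)))
S = 6 (S = Add(1, 5) = 6)
Z = Rational(-6, 5) (Z = Mul(-1, Mul(Pow(Add(6, -11), -1), Add(5, -11))) = Mul(-1, Mul(Pow(-5, -1), -6)) = Mul(-1, Mul(Rational(-1, 5), -6)) = Mul(-1, Rational(6, 5)) = Rational(-6, 5) ≈ -1.2000)
Mul(Mul(D, Z), S) = Mul(Mul(-45, Rational(-6, 5)), 6) = Mul(54, 6) = 324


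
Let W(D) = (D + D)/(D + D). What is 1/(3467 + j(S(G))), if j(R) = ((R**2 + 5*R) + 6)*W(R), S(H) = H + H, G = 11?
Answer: 1/4067 ≈ 0.00024588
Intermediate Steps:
W(D) = 1 (W(D) = (2*D)/((2*D)) = (2*D)*(1/(2*D)) = 1)
S(H) = 2*H
j(R) = 6 + R**2 + 5*R (j(R) = ((R**2 + 5*R) + 6)*1 = (6 + R**2 + 5*R)*1 = 6 + R**2 + 5*R)
1/(3467 + j(S(G))) = 1/(3467 + (6 + (2*11)**2 + 5*(2*11))) = 1/(3467 + (6 + 22**2 + 5*22)) = 1/(3467 + (6 + 484 + 110)) = 1/(3467 + 600) = 1/4067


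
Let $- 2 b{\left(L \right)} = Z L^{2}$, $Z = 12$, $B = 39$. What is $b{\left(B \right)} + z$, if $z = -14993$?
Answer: $-24119$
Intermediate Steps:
$b{\left(L \right)} = - 6 L^{2}$ ($b{\left(L \right)} = - \frac{12 L^{2}}{2} = - 6 L^{2}$)
$b{\left(B \right)} + z = - 6 \cdot 39^{2} - 14993 = \left(-6\right) 1521 - 14993 = -9126 - 14993 = -24119$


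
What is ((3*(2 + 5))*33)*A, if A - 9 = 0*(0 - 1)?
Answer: 6237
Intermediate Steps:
A = 9 (A = 9 + 0*(0 - 1) = 9 + 0*(-1) = 9 + 0 = 9)
((3*(2 + 5))*33)*A = ((3*(2 + 5))*33)*9 = ((3*7)*33)*9 = (21*33)*9 = 693*9 = 6237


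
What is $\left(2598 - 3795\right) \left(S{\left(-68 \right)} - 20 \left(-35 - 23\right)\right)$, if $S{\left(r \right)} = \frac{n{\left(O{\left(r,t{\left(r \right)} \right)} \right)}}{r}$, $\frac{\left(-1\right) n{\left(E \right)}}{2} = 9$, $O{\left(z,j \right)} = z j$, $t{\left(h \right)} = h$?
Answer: $- \frac{47220453}{34} \approx -1.3888 \cdot 10^{6}$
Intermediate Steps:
$O{\left(z,j \right)} = j z$
$n{\left(E \right)} = -18$ ($n{\left(E \right)} = \left(-2\right) 9 = -18$)
$S{\left(r \right)} = - \frac{18}{r}$
$\left(2598 - 3795\right) \left(S{\left(-68 \right)} - 20 \left(-35 - 23\right)\right) = \left(2598 - 3795\right) \left(- \frac{18}{-68} - 20 \left(-35 - 23\right)\right) = - 1197 \left(\left(-18\right) \left(- \frac{1}{68}\right) - -1160\right) = - 1197 \left(\frac{9}{34} + 1160\right) = \left(-1197\right) \frac{39449}{34} = - \frac{47220453}{34}$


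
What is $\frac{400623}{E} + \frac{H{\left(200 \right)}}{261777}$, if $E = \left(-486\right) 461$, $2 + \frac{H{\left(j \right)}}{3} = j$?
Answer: $- \frac{11637867083}{6516676638} \approx -1.7859$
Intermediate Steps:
$H{\left(j \right)} = -6 + 3 j$
$E = -224046$
$\frac{400623}{E} + \frac{H{\left(200 \right)}}{261777} = \frac{400623}{-224046} + \frac{-6 + 3 \cdot 200}{261777} = 400623 \left(- \frac{1}{224046}\right) + \left(-6 + 600\right) \frac{1}{261777} = - \frac{133541}{74682} + 594 \cdot \frac{1}{261777} = - \frac{133541}{74682} + \frac{198}{87259} = - \frac{11637867083}{6516676638}$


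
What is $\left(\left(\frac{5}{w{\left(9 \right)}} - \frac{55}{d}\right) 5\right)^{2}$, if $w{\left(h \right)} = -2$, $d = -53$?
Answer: $\frac{600625}{11236} \approx 53.455$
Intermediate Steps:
$\left(\left(\frac{5}{w{\left(9 \right)}} - \frac{55}{d}\right) 5\right)^{2} = \left(\left(\frac{5}{-2} - \frac{55}{-53}\right) 5\right)^{2} = \left(\left(5 \left(- \frac{1}{2}\right) - - \frac{55}{53}\right) 5\right)^{2} = \left(\left(- \frac{5}{2} + \frac{55}{53}\right) 5\right)^{2} = \left(\left(- \frac{155}{106}\right) 5\right)^{2} = \left(- \frac{775}{106}\right)^{2} = \frac{600625}{11236}$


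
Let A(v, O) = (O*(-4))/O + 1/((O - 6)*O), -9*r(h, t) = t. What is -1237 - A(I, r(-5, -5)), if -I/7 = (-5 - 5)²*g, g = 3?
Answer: -302004/245 ≈ -1232.7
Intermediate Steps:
r(h, t) = -t/9
I = -2100 (I = -7*(-5 - 5)²*3 = -7*(-10)²*3 = -700*3 = -7*300 = -2100)
A(v, O) = -4 + 1/(O*(-6 + O)) (A(v, O) = (-4*O)/O + 1/((-6 + O)*O) = -4 + 1/(O*(-6 + O)))
-1237 - A(I, r(-5, -5)) = -1237 - (1 - 4*(-⅑*(-5))² + 24*(-⅑*(-5)))/(((-⅑*(-5)))*(-6 - ⅑*(-5))) = -1237 - (1 - 4*(5/9)² + 24*(5/9))/(5/9*(-6 + 5/9)) = -1237 - 9*(1 - 4*25/81 + 40/3)/(5*(-49/9)) = -1237 - 9*(-9)*(1 - 100/81 + 40/3)/(5*49) = -1237 - 9*(-9)*1061/(5*49*81) = -1237 - 1*(-1061/245) = -1237 + 1061/245 = -302004/245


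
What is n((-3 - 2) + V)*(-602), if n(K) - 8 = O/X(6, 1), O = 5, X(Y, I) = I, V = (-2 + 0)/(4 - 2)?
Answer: -7826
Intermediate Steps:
V = -1 (V = -2/2 = -2*1/2 = -1)
n(K) = 13 (n(K) = 8 + 5/1 = 8 + 5*1 = 8 + 5 = 13)
n((-3 - 2) + V)*(-602) = 13*(-602) = -7826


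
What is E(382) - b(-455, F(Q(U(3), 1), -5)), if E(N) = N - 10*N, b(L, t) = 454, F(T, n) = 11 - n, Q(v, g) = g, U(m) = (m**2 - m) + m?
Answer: -3892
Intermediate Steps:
U(m) = m**2
E(N) = -9*N
E(382) - b(-455, F(Q(U(3), 1), -5)) = -9*382 - 1*454 = -3438 - 454 = -3892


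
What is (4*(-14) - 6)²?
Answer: 3844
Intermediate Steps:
(4*(-14) - 6)² = (-56 - 6)² = (-62)² = 3844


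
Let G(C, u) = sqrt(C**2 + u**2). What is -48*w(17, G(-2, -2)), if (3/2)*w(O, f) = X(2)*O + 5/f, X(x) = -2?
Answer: 1088 - 40*sqrt(2) ≈ 1031.4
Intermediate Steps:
w(O, f) = -4*O/3 + 10/(3*f) (w(O, f) = 2*(-2*O + 5/f)/3 = -4*O/3 + 10/(3*f))
-48*w(17, G(-2, -2)) = -32*(5 - 2*17*sqrt((-2)**2 + (-2)**2))/(sqrt((-2)**2 + (-2)**2)) = -32*(5 - 2*17*sqrt(4 + 4))/(sqrt(4 + 4)) = -32*(5 - 2*17*sqrt(8))/(sqrt(8)) = -32*(5 - 2*17*2*sqrt(2))/(2*sqrt(2)) = -32*sqrt(2)/4*(5 - 68*sqrt(2)) = -8*sqrt(2)*(5 - 68*sqrt(2))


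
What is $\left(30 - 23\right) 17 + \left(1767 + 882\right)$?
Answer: $2768$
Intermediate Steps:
$\left(30 - 23\right) 17 + \left(1767 + 882\right) = 7 \cdot 17 + 2649 = 119 + 2649 = 2768$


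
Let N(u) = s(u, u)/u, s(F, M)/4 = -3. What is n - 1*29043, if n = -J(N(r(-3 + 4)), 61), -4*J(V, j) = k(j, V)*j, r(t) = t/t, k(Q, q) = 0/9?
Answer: -29043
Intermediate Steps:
s(F, M) = -12 (s(F, M) = 4*(-3) = -12)
k(Q, q) = 0 (k(Q, q) = 0*(⅑) = 0)
r(t) = 1
N(u) = -12/u
J(V, j) = 0 (J(V, j) = -0*j = -¼*0 = 0)
n = 0 (n = -1*0 = 0)
n - 1*29043 = 0 - 1*29043 = 0 - 29043 = -29043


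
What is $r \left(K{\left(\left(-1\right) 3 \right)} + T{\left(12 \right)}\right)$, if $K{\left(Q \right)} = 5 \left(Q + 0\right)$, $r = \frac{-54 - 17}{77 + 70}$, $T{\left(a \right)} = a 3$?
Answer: $- \frac{71}{7} \approx -10.143$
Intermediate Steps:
$T{\left(a \right)} = 3 a$
$r = - \frac{71}{147} \approx -0.48299$
$K{\left(Q \right)} = 5 Q$
$r \left(K{\left(\left(-1\right) 3 \right)} + T{\left(12 \right)}\right) = - \frac{71 \left(5 \left(\left(-1\right) 3\right) + 3 \cdot 12\right)}{147} = - \frac{71 \left(5 \left(-3\right) + 36\right)}{147} = - \frac{71 \left(-15 + 36\right)}{147} = \left(- \frac{71}{147}\right) 21 = - \frac{71}{7}$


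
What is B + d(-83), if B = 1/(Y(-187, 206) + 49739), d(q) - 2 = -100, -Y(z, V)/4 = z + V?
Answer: -4866973/49663 ≈ -98.000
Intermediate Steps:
Y(z, V) = -4*V - 4*z (Y(z, V) = -4*(z + V) = -4*(V + z) = -4*V - 4*z)
d(q) = -98 (d(q) = 2 - 100 = -98)
B = 1/49663 (B = 1/((-4*206 - 4*(-187)) + 49739) = 1/((-824 + 748) + 49739) = 1/(-76 + 49739) = 1/49663 ≈ 2.0136e-5)
B + d(-83) = 1/49663 - 98 = -4866973/49663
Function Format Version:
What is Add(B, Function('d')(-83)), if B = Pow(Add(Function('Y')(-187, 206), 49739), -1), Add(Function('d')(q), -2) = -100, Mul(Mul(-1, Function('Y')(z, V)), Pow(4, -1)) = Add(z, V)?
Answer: Rational(-4866973, 49663) ≈ -98.000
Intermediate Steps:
Function('Y')(z, V) = Add(Mul(-4, V), Mul(-4, z)) (Function('Y')(z, V) = Mul(-4, Add(z, V)) = Mul(-4, Add(V, z)) = Add(Mul(-4, V), Mul(-4, z)))
Function('d')(q) = -98 (Function('d')(q) = Add(2, -100) = -98)
B = Rational(1, 49663) (B = Pow(Add(Add(Mul(-4, 206), Mul(-4, -187)), 49739), -1) = Pow(Add(Add(-824, 748), 49739), -1) = Pow(Add(-76, 49739), -1) = Pow(49663, -1) = Rational(1, 49663) ≈ 2.0136e-5)
Add(B, Function('d')(-83)) = Add(Rational(1, 49663), -98) = Rational(-4866973, 49663)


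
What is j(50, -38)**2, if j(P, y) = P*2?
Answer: 10000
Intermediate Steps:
j(P, y) = 2*P
j(50, -38)**2 = (2*50)**2 = 100**2 = 10000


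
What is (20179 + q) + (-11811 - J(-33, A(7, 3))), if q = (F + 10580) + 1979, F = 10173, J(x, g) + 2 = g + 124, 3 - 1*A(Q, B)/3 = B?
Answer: 30978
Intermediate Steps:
A(Q, B) = 9 - 3*B
J(x, g) = 122 + g (J(x, g) = -2 + (g + 124) = -2 + (124 + g) = 122 + g)
q = 22732 (q = (10173 + 10580) + 1979 = 20753 + 1979 = 22732)
(20179 + q) + (-11811 - J(-33, A(7, 3))) = (20179 + 22732) + (-11811 - (122 + (9 - 3*3))) = 42911 + (-11811 - (122 + (9 - 9))) = 42911 + (-11811 - (122 + 0)) = 42911 + (-11811 - 1*122) = 42911 + (-11811 - 122) = 42911 - 11933 = 30978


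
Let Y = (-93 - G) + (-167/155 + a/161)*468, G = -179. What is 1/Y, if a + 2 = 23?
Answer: -3565/1273378 ≈ -0.0027996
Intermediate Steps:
a = 21 (a = -2 + 23 = 21)
Y = -1273378/3565 (Y = (-93 - 1*(-179)) + (-167/155 + 21/161)*468 = (-93 + 179) + (-167*1/155 + 21*(1/161))*468 = 86 + (-167/155 + 3/23)*468 = 86 - 3376/3565*468 = 86 - 1579968/3565 = -1273378/3565 ≈ -357.19)
1/Y = 1/(-1273378/3565) = -3565/1273378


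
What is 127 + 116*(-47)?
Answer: -5325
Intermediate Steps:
127 + 116*(-47) = 127 - 5452 = -5325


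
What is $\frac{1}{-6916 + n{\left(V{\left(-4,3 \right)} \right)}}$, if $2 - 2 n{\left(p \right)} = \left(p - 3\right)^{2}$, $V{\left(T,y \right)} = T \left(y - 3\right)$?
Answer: $- \frac{2}{13839} \approx -0.00014452$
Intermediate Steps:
$V{\left(T,y \right)} = T \left(-3 + y\right)$
$n{\left(p \right)} = 1 - \frac{\left(-3 + p\right)^{2}}{2}$ ($n{\left(p \right)} = 1 - \frac{\left(p - 3\right)^{2}}{2} = 1 - \frac{\left(-3 + p\right)^{2}}{2}$)
$\frac{1}{-6916 + n{\left(V{\left(-4,3 \right)} \right)}} = \frac{1}{-6916 + \left(1 - \frac{\left(-3 - 4 \left(-3 + 3\right)\right)^{2}}{2}\right)} = \frac{1}{-6916 + \left(1 - \frac{\left(-3 - 0\right)^{2}}{2}\right)} = \frac{1}{-6916 + \left(1 - \frac{\left(-3 + 0\right)^{2}}{2}\right)} = \frac{1}{-6916 + \left(1 - \frac{\left(-3\right)^{2}}{2}\right)} = \frac{1}{-6916 + \left(1 - \frac{9}{2}\right)} = \frac{1}{-6916 - \frac{7}{2}} = \frac{1}{- \frac{13839}{2}} = - \frac{2}{13839}$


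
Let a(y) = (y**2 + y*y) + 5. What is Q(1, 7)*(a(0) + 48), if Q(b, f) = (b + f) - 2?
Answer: 318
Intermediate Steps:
Q(b, f) = -2 + b + f
a(y) = 5 + 2*y**2 (a(y) = (y**2 + y**2) + 5 = 2*y**2 + 5 = 5 + 2*y**2)
Q(1, 7)*(a(0) + 48) = (-2 + 1 + 7)*((5 + 2*0**2) + 48) = 6*((5 + 2*0) + 48) = 6*((5 + 0) + 48) = 6*(5 + 48) = 6*53 = 318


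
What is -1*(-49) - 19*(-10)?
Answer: 239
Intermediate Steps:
-1*(-49) - 19*(-10) = 49 + 190 = 239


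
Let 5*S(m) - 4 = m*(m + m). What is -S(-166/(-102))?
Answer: -24182/13005 ≈ -1.8594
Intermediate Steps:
S(m) = ⅘ + 2*m²/5 (S(m) = ⅘ + (m*(m + m))/5 = ⅘ + (m*(2*m))/5 = ⅘ + (2*m²)/5 = ⅘ + 2*m²/5)
-S(-166/(-102)) = -(⅘ + 2*(-166/(-102))²/5) = -(⅘ + 2*(-166*(-1/102))²/5) = -(⅘ + 2*(83/51)²/5) = -(⅘ + (⅖)*(6889/2601)) = -(⅘ + 13778/13005) = -1*24182/13005 = -24182/13005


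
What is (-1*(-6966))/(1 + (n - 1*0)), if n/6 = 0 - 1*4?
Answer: -6966/23 ≈ -302.87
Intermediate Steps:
n = -24 (n = 6*(0 - 1*4) = 6*(0 - 4) = 6*(-4) = -24)
(-1*(-6966))/(1 + (n - 1*0)) = (-1*(-6966))/(1 + (-24 - 1*0)) = 6966/(1 + (-24 + 0)) = 6966/(1 - 24) = 6966/(-23) = 6966*(-1/23) = -6966/23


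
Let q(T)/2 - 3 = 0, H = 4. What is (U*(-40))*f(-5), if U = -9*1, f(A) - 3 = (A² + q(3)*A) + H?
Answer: 720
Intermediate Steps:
q(T) = 6 (q(T) = 6 + 2*0 = 6 + 0 = 6)
f(A) = 7 + A² + 6*A (f(A) = 3 + ((A² + 6*A) + 4) = 3 + (4 + A² + 6*A) = 7 + A² + 6*A)
U = -9
(U*(-40))*f(-5) = (-9*(-40))*(7 + (-5)² + 6*(-5)) = 360*(7 + 25 - 30) = 360*2 = 720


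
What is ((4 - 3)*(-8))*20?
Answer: -160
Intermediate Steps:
((4 - 3)*(-8))*20 = (1*(-8))*20 = -8*20 = -160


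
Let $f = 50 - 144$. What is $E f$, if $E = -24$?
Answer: $2256$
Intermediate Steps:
$f = -94$
$E f = \left(-24\right) \left(-94\right) = 2256$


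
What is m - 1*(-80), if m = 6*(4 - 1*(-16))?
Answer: 200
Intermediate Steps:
m = 120 (m = 6*(4 + 16) = 6*20 = 120)
m - 1*(-80) = 120 - 1*(-80) = 120 + 80 = 200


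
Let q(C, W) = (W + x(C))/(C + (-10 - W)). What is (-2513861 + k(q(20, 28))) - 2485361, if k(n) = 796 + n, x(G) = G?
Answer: -14995286/3 ≈ -4.9984e+6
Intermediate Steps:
q(C, W) = (C + W)/(-10 + C - W) (q(C, W) = (W + C)/(C + (-10 - W)) = (C + W)/(-10 + C - W))
(-2513861 + k(q(20, 28))) - 2485361 = (-2513861 + (796 + (20 + 28)/(-10 + 20 - 1*28))) - 2485361 = (-2513861 + (796 + 48/(-10 + 20 - 28))) - 2485361 = (-2513861 + (796 + 48/(-18))) - 2485361 = (-2513861 + (796 - 1/18*48)) - 2485361 = (-2513861 + (796 - 8/3)) - 2485361 = (-2513861 + 2380/3) - 2485361 = -7539203/3 - 2485361 = -14995286/3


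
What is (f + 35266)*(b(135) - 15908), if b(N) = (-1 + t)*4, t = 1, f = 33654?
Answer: -1096379360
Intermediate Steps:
b(N) = 0 (b(N) = (-1 + 1)*4 = 0*4 = 0)
(f + 35266)*(b(135) - 15908) = (33654 + 35266)*(0 - 15908) = 68920*(-15908) = -1096379360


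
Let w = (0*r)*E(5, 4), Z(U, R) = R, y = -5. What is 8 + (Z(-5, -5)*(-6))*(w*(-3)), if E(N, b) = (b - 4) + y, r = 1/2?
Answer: 8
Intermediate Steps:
r = ½ ≈ 0.50000
E(N, b) = -9 + b (E(N, b) = (b - 4) - 5 = (-4 + b) - 5 = -9 + b)
w = 0 (w = (0*(½))*(-9 + 4) = 0*(-5) = 0)
8 + (Z(-5, -5)*(-6))*(w*(-3)) = 8 + (-5*(-6))*(0*(-3)) = 8 + 30*0 = 8 + 0 = 8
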